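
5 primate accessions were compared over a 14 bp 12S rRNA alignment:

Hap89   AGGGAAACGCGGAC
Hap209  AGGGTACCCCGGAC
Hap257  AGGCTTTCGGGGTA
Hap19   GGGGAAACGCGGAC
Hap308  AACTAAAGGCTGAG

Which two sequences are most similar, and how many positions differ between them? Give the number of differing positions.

Pairwise Hamming distances:
  Hap89 vs Hap209: 3
  Hap89 vs Hap257: 7
  Hap89 vs Hap19: 1
  Hap89 vs Hap308: 6
  Hap209 vs Hap257: 7
  Hap209 vs Hap19: 4
  Hap209 vs Hap308: 9
  Hap257 vs Hap19: 8
  Hap257 vs Hap308: 11
  Hap19 vs Hap308: 7
The smallest is 1, between Hap89 and Hap19.

1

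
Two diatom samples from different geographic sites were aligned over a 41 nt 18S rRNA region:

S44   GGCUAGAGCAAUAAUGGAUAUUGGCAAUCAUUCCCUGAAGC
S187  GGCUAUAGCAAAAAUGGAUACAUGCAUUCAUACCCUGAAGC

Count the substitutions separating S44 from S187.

The sequences differ at positions 6 (G/U), 12 (U/A), 21 (U/C), 22 (U/A), 23 (G/U), 27 (A/U), 32 (U/A).
That gives 7 mismatches out of 41 aligned sites, so the Hamming distance is 7.

7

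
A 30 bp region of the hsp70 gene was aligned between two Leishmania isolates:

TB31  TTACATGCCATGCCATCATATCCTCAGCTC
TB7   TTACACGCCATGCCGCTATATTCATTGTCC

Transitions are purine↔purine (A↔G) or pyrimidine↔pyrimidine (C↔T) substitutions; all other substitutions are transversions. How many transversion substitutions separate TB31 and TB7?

The sequences differ at positions 6 (T/C, transition), 15 (A/G, transition), 16 (T/C, transition), 17 (C/T, transition), 22 (C/T, transition), 24 (T/A, transversion), 25 (C/T, transition), 26 (A/T, transversion), 28 (C/T, transition), 29 (T/C, transition).
Of the 10 differences, 8 transitions and 2 transversions, so the answer is 2.

2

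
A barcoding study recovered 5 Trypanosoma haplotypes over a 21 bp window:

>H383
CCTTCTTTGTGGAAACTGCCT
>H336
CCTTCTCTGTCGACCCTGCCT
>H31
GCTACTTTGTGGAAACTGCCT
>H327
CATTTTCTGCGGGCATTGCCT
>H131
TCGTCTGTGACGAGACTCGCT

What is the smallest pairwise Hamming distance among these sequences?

Pairwise Hamming distances:
  H383 vs H336: 4
  H383 vs H31: 2
  H383 vs H327: 7
  H383 vs H131: 8
  H336 vs H31: 6
  H336 vs H327: 7
  H336 vs H131: 8
  H31 vs H327: 9
  H31 vs H131: 9
  H327 vs H131: 12
The smallest is 2, between H383 and H31.

2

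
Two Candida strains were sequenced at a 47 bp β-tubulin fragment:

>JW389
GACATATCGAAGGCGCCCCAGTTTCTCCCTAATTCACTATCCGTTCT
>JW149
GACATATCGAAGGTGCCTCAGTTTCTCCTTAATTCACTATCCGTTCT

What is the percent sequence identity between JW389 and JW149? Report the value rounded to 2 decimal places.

93.62%

The sequences differ at positions 14 (C/T), 18 (C/T), 29 (C/T).
44 of the 47 sites match, so the percent identity is 44/47 × 100 = 93.62%.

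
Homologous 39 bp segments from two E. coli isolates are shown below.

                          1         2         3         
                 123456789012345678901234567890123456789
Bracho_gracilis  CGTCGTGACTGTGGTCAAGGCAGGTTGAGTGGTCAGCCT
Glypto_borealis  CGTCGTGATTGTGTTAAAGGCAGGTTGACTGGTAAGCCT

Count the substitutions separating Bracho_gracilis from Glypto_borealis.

Differing sites — 9:C/T; 14:G/T; 16:C/A; 29:G/C; 34:C/A.
That gives 5 mismatches out of 39 aligned sites, so the Hamming distance is 5.

5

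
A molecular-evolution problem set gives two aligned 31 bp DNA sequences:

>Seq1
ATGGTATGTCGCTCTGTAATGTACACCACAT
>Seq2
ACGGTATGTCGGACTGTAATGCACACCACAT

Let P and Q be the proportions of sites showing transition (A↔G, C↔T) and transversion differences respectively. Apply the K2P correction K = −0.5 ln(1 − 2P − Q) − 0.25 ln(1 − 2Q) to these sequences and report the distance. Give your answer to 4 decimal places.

The sequences differ at positions 2 (T/C, transition), 12 (C/G, transversion), 13 (T/A, transversion), 22 (T/C, transition).
Of the 4 differences, 2 transitions and 2 transversions over 31 sites: P = 2/31 = 0.064516, Q = 2/31 = 0.064516.
d = −0.5·ln(0.806452) − 0.25·ln(0.870968) = −0.5·(-0.215111) − 0.25·(-0.138150) = 0.1421.

0.1421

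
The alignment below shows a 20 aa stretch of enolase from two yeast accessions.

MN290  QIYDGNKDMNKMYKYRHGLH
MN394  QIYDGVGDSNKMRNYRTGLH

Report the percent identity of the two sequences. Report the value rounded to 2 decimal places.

The sequences differ at positions 6 (N/V), 7 (K/G), 9 (M/S), 13 (Y/R), 14 (K/N), 17 (H/T).
14 of the 20 sites match, so the percent identity is 14/20 × 100 = 70.00%.

70.00%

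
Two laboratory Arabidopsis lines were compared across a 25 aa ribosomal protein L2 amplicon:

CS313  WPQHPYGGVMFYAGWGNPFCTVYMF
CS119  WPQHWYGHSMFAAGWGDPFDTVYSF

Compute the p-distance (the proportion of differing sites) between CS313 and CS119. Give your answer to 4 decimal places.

Mismatches occur at site 5 (P↔W), site 8 (G↔H), site 9 (V↔S), site 12 (Y↔A), site 17 (N↔D), site 20 (C↔D), site 24 (M↔S).
There are 7 differences over 25 sites, so p = 7/25 = 0.2800.

0.2800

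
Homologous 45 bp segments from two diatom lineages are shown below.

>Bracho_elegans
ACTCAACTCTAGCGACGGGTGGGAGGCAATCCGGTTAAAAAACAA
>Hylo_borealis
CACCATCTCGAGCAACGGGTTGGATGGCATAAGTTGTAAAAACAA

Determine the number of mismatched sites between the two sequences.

15

Mismatches occur at site 1 (A/C), site 2 (C/A), site 3 (T/C), site 6 (A/T), site 10 (T/G), site 14 (G/A), site 21 (G/T), site 25 (G/T), site 27 (C/G), site 28 (A/C), site 31 (C/A), site 32 (C/A), site 34 (G/T), site 36 (T/G), site 37 (A/T).
That gives 15 mismatches out of 45 aligned sites, so the Hamming distance is 15.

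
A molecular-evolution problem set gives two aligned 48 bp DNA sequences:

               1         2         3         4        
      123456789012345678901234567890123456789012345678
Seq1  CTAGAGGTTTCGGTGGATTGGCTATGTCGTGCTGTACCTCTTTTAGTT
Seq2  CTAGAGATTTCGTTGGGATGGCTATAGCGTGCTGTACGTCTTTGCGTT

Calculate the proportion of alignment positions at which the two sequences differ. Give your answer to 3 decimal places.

0.188

The sequences differ at positions 7 (G/A), 13 (G/T), 17 (A/G), 18 (T/A), 26 (G/A), 27 (T/G), 38 (C/G), 44 (T/G), 45 (A/C).
There are 9 differences over 48 sites, so p = 9/48 = 0.188.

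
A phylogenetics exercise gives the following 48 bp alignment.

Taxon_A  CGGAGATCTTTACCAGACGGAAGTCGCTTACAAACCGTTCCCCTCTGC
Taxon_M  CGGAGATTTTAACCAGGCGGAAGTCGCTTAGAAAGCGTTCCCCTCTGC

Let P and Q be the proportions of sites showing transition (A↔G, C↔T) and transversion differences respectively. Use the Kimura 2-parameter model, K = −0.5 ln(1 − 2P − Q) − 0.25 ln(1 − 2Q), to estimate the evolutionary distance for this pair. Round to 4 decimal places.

Differing sites — 8:C/T (Ti); 11:T/A (Tv); 17:A/G (Ti); 31:C/G (Tv); 35:C/G (Tv).
Of the 5 differences, 2 transitions and 3 transversions over 48 sites: P = 2/48 = 0.041667, Q = 3/48 = 0.062500.
d = −0.5·ln(0.854166) − 0.25·ln(0.875000) = −0.5·(-0.157630) − 0.25·(-0.133531) = 0.1122.

0.1122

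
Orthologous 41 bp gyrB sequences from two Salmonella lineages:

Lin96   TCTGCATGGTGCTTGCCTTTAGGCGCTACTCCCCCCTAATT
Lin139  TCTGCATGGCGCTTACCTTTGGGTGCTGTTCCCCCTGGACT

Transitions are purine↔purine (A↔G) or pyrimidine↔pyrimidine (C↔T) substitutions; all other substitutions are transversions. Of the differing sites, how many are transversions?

The sequences differ at positions 10 (T/C, transition), 15 (G/A, transition), 21 (A/G, transition), 24 (C/T, transition), 28 (A/G, transition), 29 (C/T, transition), 36 (C/T, transition), 37 (T/G, transversion), 38 (A/G, transition), 40 (T/C, transition).
Of the 10 differences, 9 transitions and 1 transversion, so the answer is 1.

1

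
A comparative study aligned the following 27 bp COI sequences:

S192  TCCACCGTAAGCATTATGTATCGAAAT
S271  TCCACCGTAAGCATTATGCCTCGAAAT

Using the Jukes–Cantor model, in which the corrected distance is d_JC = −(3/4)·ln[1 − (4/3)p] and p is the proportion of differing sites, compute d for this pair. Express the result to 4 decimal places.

0.0780

Mismatches occur at site 19 (T/C), site 20 (A/C).
p = 2/27 = 0.074074.
d = −0.75 · ln(1 − (4/3)·0.074074) = −0.75 · ln(0.901235) = −0.75 · (-0.103989) = 0.0780.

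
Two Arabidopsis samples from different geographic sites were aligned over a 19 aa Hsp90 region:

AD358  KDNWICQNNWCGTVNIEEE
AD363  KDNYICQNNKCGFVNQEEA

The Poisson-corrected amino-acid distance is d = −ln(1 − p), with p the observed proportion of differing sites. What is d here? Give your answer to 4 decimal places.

0.3054

The sequences differ at positions 4 (W/Y), 10 (W/K), 13 (T/F), 16 (I/Q), 19 (E/A).
p = 5/19 = 0.263158.
d = −ln(1 − 0.263158) = −ln(0.736842) = 0.3054.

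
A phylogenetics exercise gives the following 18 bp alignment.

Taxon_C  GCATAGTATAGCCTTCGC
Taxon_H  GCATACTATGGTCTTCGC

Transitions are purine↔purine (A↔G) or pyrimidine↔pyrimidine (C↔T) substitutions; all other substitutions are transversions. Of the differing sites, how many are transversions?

The sequences differ at positions 6 (G/C, transversion), 10 (A/G, transition), 12 (C/T, transition).
Of the 3 differences, 2 transitions and 1 transversion, so the answer is 1.

1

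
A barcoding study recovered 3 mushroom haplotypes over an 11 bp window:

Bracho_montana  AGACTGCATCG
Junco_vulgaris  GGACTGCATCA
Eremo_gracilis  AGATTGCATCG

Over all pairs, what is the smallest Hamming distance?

1

Pairwise Hamming distances:
  Bracho_montana vs Junco_vulgaris: 2
  Bracho_montana vs Eremo_gracilis: 1
  Junco_vulgaris vs Eremo_gracilis: 3
The smallest is 1, between Bracho_montana and Eremo_gracilis.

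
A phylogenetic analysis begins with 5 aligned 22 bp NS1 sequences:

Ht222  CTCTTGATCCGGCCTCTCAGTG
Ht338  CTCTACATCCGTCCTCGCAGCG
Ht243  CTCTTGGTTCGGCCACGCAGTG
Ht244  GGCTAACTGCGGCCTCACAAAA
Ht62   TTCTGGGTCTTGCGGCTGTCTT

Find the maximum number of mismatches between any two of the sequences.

16

Pairwise Hamming distances:
  Ht222 vs Ht338: 5
  Ht222 vs Ht243: 4
  Ht222 vs Ht244: 10
  Ht222 vs Ht62: 11
  Ht338 vs Ht243: 7
  Ht338 vs Ht244: 10
  Ht338 vs Ht62: 15
  Ht243 vs Ht244: 11
  Ht243 vs Ht62: 12
  Ht244 vs Ht62: 16
The largest is 16, between Ht244 and Ht62.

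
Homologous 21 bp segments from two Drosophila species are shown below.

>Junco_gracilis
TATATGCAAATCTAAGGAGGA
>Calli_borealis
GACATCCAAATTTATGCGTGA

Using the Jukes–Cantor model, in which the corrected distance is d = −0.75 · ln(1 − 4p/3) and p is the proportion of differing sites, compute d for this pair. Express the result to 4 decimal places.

The sequences differ at positions 1 (T/G), 3 (T/C), 6 (G/C), 12 (C/T), 15 (A/T), 17 (G/C), 18 (A/G), 19 (G/T).
p = 8/21 = 0.380952.
d = −0.75 · ln(1 − (4/3)·0.380952) = −0.75 · ln(0.492064) = −0.75 · (-0.709146) = 0.5319.

0.5319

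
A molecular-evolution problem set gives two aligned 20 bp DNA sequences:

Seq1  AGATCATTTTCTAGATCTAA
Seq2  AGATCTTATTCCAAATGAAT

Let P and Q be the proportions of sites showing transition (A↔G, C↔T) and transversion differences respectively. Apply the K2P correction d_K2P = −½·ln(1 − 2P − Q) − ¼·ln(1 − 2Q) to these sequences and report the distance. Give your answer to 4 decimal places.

0.4722

Differing sites — 6:A/T (Tv); 8:T/A (Tv); 12:T/C (Ti); 14:G/A (Ti); 17:C/G (Tv); 18:T/A (Tv); 20:A/T (Tv).
Of the 7 differences, 2 transitions and 5 transversions over 20 sites: P = 2/20 = 0.100000, Q = 5/20 = 0.250000.
d = −0.5·ln(0.550000) − 0.25·ln(0.500000) = −0.5·(-0.597837) − 0.25·(-0.693147) = 0.4722.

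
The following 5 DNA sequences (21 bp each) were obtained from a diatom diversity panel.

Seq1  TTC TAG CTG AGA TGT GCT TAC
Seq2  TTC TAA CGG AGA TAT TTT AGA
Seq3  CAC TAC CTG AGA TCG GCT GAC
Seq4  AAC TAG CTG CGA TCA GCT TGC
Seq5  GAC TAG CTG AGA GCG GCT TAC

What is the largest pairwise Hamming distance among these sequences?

Pairwise Hamming distances:
  Seq1 vs Seq2: 8
  Seq1 vs Seq3: 6
  Seq1 vs Seq4: 6
  Seq1 vs Seq5: 5
  Seq2 vs Seq3: 11
  Seq2 vs Seq4: 11
  Seq2 vs Seq5: 12
  Seq3 vs Seq4: 6
  Seq3 vs Seq5: 4
  Seq4 vs Seq5: 5
The largest is 12, between Seq2 and Seq5.

12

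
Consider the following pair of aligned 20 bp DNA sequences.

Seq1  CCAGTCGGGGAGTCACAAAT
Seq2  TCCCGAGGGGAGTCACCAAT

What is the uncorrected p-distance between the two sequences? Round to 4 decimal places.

Mismatches occur at site 1 (C↔T), site 3 (A↔C), site 4 (G↔C), site 5 (T↔G), site 6 (C↔A), site 17 (A↔C).
There are 6 differences over 20 sites, so p = 6/20 = 0.3000.

0.3000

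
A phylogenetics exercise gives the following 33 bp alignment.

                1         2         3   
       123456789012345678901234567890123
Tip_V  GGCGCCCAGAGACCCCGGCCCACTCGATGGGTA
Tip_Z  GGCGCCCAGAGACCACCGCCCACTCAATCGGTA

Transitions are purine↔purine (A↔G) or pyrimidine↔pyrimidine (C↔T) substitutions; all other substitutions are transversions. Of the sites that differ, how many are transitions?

The sequences differ at positions 15 (C/A, transversion), 17 (G/C, transversion), 26 (G/A, transition), 29 (G/C, transversion).
Of the 4 differences, 1 transition and 3 transversions, so the answer is 1.

1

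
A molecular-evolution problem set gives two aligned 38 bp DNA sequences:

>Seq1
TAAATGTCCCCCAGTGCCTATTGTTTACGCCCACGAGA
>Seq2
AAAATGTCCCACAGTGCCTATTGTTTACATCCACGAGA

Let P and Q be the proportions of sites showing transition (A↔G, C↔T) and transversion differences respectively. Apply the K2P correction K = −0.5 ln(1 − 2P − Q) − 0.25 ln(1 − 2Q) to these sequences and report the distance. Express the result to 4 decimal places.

0.1137

The sequences differ at positions 1 (T/A, transversion), 11 (C/A, transversion), 29 (G/A, transition), 30 (C/T, transition).
Of the 4 differences, 2 transitions and 2 transversions over 38 sites: P = 2/38 = 0.052632, Q = 2/38 = 0.052632.
d = −0.5·ln(0.842104) − 0.25·ln(0.894736) = −0.5·(-0.171852) − 0.25·(-0.111227) = 0.1137.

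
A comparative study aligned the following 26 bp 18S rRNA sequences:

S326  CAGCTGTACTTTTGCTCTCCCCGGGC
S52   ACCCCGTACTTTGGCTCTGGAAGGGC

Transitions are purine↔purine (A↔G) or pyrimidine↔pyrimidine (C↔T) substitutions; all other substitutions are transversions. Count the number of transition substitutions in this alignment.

1

Mismatches occur at site 1 (C→A, transversion), site 2 (A→C, transversion), site 3 (G→C, transversion), site 5 (T→C, transition), site 13 (T→G, transversion), site 19 (C→G, transversion), site 20 (C→G, transversion), site 21 (C→A, transversion), site 22 (C→A, transversion).
Of the 9 differences, 1 transition and 8 transversions, so the answer is 1.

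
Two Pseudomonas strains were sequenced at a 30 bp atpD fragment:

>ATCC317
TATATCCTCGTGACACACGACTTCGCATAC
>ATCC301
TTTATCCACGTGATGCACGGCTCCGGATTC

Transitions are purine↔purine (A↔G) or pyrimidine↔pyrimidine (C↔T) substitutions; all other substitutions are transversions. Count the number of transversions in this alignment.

Differing sites — 2:A/T (Tv); 8:T/A (Tv); 14:C/T (Ti); 15:A/G (Ti); 20:A/G (Ti); 23:T/C (Ti); 26:C/G (Tv); 29:A/T (Tv).
Of the 8 differences, 4 transitions and 4 transversions, so the answer is 4.

4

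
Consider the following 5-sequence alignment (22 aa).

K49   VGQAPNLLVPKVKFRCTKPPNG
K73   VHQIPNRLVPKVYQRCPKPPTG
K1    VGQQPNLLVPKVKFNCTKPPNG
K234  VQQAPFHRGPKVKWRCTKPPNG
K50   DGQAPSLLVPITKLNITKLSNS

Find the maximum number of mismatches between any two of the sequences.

16

Pairwise Hamming distances:
  K49 vs K73: 7
  K49 vs K1: 2
  K49 vs K234: 6
  K49 vs K50: 10
  K73 vs K1: 8
  K73 vs K234: 10
  K73 vs K50: 16
  K1 vs K234: 8
  K1 vs K50: 10
  K234 vs K50: 14
The largest is 16, between K73 and K50.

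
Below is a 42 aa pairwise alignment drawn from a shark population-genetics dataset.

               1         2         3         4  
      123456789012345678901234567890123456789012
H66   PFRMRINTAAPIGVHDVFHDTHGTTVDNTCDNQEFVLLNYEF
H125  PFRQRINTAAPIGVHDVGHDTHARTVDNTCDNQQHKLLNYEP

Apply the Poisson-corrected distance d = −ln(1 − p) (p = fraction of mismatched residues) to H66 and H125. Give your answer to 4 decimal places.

0.2113

The sequences differ at positions 4 (M/Q), 18 (F/G), 23 (G/A), 24 (T/R), 34 (E/Q), 35 (F/H), 36 (V/K), 42 (F/P).
p = 8/42 = 0.190476.
d = −ln(1 − 0.190476) = −ln(0.809524) = 0.2113.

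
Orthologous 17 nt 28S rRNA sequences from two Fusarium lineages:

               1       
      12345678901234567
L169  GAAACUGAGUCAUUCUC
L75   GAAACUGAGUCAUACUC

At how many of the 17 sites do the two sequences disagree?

The sequences differ at position 14 (U/A).
That gives 1 mismatch out of 17 aligned sites, so the Hamming distance is 1.

1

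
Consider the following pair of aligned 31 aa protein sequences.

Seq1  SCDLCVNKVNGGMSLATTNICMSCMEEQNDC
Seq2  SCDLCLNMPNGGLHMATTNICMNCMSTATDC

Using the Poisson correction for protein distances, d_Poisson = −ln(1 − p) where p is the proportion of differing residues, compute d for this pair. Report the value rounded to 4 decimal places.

Differing sites — 6:V/L; 8:K/M; 9:V/P; 13:M/L; 14:S/H; 15:L/M; 23:S/N; 26:E/S; 27:E/T; 28:Q/A; 29:N/T.
p = 11/31 = 0.354839.
d = −ln(1 − 0.354839) = −ln(0.645161) = 0.4383.

0.4383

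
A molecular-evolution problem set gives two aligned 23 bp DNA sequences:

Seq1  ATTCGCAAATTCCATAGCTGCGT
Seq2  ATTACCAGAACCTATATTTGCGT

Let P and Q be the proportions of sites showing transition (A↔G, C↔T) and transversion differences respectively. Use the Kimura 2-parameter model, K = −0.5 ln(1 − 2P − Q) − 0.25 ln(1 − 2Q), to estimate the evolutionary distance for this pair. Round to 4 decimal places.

0.4757

The sequences differ at positions 4 (C/A, transversion), 5 (G/C, transversion), 8 (A/G, transition), 10 (T/A, transversion), 11 (T/C, transition), 13 (C/T, transition), 17 (G/T, transversion), 18 (C/T, transition).
Of the 8 differences, 4 transitions and 4 transversions over 23 sites: P = 4/23 = 0.173913, Q = 4/23 = 0.173913.
d = −0.5·ln(0.478261) − 0.25·ln(0.652174) = −0.5·(-0.737599) − 0.25·(-0.427444) = 0.4757.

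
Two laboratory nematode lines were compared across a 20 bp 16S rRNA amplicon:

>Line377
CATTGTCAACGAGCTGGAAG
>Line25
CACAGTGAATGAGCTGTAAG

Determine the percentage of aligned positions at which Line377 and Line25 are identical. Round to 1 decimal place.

Differing sites — 3:T/C; 4:T/A; 7:C/G; 10:C/T; 17:G/T.
15 of the 20 sites match, so the percent identity is 15/20 × 100 = 75.0%.

75.0%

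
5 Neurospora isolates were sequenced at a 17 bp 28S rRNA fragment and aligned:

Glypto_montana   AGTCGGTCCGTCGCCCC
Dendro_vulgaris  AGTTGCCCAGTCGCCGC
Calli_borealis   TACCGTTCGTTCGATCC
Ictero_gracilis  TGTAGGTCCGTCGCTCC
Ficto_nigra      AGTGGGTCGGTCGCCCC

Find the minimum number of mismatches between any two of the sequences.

Pairwise Hamming distances:
  Glypto_montana vs Dendro_vulgaris: 5
  Glypto_montana vs Calli_borealis: 8
  Glypto_montana vs Ictero_gracilis: 3
  Glypto_montana vs Ficto_nigra: 2
  Dendro_vulgaris vs Calli_borealis: 11
  Dendro_vulgaris vs Ictero_gracilis: 7
  Dendro_vulgaris vs Ficto_nigra: 5
  Calli_borealis vs Ictero_gracilis: 7
  Calli_borealis vs Ficto_nigra: 8
  Ictero_gracilis vs Ficto_nigra: 4
The smallest is 2, between Glypto_montana and Ficto_nigra.

2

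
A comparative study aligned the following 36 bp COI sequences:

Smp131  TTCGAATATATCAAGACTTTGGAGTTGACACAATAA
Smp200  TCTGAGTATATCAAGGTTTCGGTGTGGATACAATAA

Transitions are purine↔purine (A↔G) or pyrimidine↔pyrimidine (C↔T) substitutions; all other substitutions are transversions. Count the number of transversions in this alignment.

2

The sequences differ at positions 2 (T/C, transition), 3 (C/T, transition), 6 (A/G, transition), 16 (A/G, transition), 17 (C/T, transition), 20 (T/C, transition), 23 (A/T, transversion), 26 (T/G, transversion), 29 (C/T, transition).
Of the 9 differences, 7 transitions and 2 transversions, so the answer is 2.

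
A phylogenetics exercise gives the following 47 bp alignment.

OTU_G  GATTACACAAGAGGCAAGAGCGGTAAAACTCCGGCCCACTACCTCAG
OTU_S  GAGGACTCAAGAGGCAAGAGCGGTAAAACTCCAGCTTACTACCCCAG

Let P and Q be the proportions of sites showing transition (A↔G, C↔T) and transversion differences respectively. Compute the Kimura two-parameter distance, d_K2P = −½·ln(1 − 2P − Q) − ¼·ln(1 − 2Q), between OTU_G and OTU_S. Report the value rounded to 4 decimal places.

Differing sites — 3:T/G (Tv); 4:T/G (Tv); 7:A/T (Tv); 33:G/A (Ti); 36:C/T (Ti); 37:C/T (Ti); 44:T/C (Ti).
Of the 7 differences, 4 transitions and 3 transversions over 47 sites: P = 4/47 = 0.085106, Q = 3/47 = 0.063830.
d = −0.5·ln(0.765958) − 0.25·ln(0.872340) = −0.5·(-0.266628) − 0.25·(-0.136576) = 0.1675.

0.1675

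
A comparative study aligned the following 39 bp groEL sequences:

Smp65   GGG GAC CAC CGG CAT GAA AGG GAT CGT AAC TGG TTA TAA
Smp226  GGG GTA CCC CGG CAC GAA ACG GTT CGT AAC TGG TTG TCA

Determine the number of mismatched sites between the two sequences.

8

The sequences differ at positions 5 (A/T), 6 (C/A), 8 (A/C), 15 (T/C), 20 (G/C), 23 (A/T), 36 (A/G), 38 (A/C).
That gives 8 mismatches out of 39 aligned sites, so the Hamming distance is 8.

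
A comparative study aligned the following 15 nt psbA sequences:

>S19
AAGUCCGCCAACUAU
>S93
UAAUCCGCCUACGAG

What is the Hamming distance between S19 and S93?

Mismatches occur at site 1 (A/U), site 3 (G/A), site 10 (A/U), site 13 (U/G), site 15 (U/G).
That gives 5 mismatches out of 15 aligned sites, so the Hamming distance is 5.

5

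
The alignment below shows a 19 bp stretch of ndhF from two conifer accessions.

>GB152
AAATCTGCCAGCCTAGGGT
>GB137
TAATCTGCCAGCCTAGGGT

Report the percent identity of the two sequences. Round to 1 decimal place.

Differing sites — 1:A/T.
18 of the 19 sites match, so the percent identity is 18/19 × 100 = 94.7%.

94.7%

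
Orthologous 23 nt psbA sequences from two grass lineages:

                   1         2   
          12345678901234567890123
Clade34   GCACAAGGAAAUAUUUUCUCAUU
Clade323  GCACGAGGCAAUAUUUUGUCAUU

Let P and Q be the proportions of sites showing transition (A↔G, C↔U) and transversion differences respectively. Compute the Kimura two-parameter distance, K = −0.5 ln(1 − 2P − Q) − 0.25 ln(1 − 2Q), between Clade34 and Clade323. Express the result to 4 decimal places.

0.1433

Differing sites — 5:A/G (Ti); 9:A/C (Tv); 18:C/G (Tv).
Of the 3 differences, 1 transition and 2 transversions over 23 sites: P = 1/23 = 0.043478, Q = 2/23 = 0.086957.
d = −0.5·ln(0.826087) − 0.25·ln(0.826086) = −0.5·(-0.191055) − 0.25·(-0.191056) = 0.1433.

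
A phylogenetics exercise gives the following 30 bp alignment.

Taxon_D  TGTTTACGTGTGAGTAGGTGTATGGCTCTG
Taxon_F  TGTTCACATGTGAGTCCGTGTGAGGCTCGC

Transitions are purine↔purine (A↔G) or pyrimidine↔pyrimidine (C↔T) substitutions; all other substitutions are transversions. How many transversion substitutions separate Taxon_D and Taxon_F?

The sequences differ at positions 5 (T/C, transition), 8 (G/A, transition), 16 (A/C, transversion), 17 (G/C, transversion), 22 (A/G, transition), 23 (T/A, transversion), 29 (T/G, transversion), 30 (G/C, transversion).
Of the 8 differences, 3 transitions and 5 transversions, so the answer is 5.

5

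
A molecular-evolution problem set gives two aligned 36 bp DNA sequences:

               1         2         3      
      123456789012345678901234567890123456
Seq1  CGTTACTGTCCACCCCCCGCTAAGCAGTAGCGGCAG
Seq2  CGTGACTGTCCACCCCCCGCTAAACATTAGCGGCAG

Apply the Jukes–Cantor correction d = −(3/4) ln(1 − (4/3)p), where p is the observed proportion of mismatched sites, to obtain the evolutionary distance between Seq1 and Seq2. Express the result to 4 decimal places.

0.0883

Mismatches occur at site 4 (T/G), site 24 (G/A), site 27 (G/T).
p = 3/36 = 0.083333.
d = −0.75 · ln(1 − (4/3)·0.083333) = −0.75 · ln(0.888889) = −0.75 · (-0.117783) = 0.0883.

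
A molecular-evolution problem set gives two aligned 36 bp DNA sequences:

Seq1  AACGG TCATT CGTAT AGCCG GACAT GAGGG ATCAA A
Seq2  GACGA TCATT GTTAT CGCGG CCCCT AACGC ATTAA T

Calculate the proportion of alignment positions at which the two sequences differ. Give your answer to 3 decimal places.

0.389

Mismatches occur at site 1 (A↔G), site 5 (G↔A), site 11 (C↔G), site 12 (G↔T), site 16 (A↔C), site 19 (C↔G), site 21 (G↔C), site 22 (A↔C), site 24 (A↔C), site 26 (G↔A), site 28 (G↔C), site 30 (G↔C), site 33 (C↔T), site 36 (A↔T).
There are 14 differences over 36 sites, so p = 14/36 = 0.389.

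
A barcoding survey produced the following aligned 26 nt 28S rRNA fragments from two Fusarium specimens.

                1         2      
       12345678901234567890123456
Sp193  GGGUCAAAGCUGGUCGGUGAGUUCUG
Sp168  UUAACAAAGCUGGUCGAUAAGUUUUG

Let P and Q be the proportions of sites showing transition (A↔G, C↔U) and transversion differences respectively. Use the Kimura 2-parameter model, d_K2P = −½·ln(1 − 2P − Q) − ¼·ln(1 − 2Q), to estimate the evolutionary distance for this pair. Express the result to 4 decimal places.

0.3406

The sequences differ at positions 1 (G/U, transversion), 2 (G/U, transversion), 3 (G/A, transition), 4 (U/A, transversion), 17 (G/A, transition), 19 (G/A, transition), 24 (C/U, transition).
Of the 7 differences, 4 transitions and 3 transversions over 26 sites: P = 4/26 = 0.153846, Q = 3/26 = 0.115385.
d = −0.5·ln(0.576923) − 0.25·ln(0.769230) = −0.5·(-0.550046) − 0.25·(-0.262365) = 0.3406.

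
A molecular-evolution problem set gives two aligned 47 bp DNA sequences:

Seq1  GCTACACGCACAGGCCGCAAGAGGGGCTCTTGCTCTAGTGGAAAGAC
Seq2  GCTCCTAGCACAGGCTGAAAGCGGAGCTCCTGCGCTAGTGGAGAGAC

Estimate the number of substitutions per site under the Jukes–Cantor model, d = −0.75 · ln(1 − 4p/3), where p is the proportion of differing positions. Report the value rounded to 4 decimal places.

0.2502

Differing sites — 4:A/C; 6:A/T; 7:C/A; 16:C/T; 18:C/A; 22:A/C; 25:G/A; 30:T/C; 34:T/G; 43:A/G.
p = 10/47 = 0.212766.
d = −0.75 · ln(1 − (4/3)·0.212766) = −0.75 · ln(0.716312) = −0.75 · (-0.333639) = 0.2502.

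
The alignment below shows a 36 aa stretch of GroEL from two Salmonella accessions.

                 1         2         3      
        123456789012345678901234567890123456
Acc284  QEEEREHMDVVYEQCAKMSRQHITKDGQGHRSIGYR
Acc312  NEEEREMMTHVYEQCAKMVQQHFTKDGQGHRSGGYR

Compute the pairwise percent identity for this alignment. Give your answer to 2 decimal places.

77.78%

The sequences differ at positions 1 (Q/N), 7 (H/M), 9 (D/T), 10 (V/H), 19 (S/V), 20 (R/Q), 23 (I/F), 33 (I/G).
28 of the 36 sites match, so the percent identity is 28/36 × 100 = 77.78%.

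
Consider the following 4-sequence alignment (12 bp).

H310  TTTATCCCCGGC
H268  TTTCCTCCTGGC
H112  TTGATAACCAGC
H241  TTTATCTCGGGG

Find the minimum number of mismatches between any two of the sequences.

Pairwise Hamming distances:
  H310 vs H268: 4
  H310 vs H112: 4
  H310 vs H241: 3
  H268 vs H112: 7
  H268 vs H241: 6
  H112 vs H241: 6
The smallest is 3, between H310 and H241.

3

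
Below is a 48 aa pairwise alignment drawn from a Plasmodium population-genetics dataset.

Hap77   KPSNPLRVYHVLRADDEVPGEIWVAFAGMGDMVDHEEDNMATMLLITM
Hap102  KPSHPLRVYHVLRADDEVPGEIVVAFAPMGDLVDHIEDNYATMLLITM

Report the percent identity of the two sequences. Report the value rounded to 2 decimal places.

87.50%

Differing sites — 4:N/H; 23:W/V; 28:G/P; 32:M/L; 36:E/I; 40:M/Y.
42 of the 48 sites match, so the percent identity is 42/48 × 100 = 87.50%.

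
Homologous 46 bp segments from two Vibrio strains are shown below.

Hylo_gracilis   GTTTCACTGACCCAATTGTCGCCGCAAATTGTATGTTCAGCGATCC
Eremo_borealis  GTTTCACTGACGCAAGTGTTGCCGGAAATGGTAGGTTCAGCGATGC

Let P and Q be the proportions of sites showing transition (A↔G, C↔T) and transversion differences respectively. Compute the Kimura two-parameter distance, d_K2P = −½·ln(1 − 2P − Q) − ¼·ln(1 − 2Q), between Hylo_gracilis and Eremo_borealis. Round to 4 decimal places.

0.1711

The sequences differ at positions 12 (C/G, transversion), 16 (T/G, transversion), 20 (C/T, transition), 25 (C/G, transversion), 30 (T/G, transversion), 34 (T/G, transversion), 45 (C/G, transversion).
Of the 7 differences, 1 transition and 6 transversions over 46 sites: P = 1/46 = 0.021739, Q = 6/46 = 0.130435.
d = −0.5·ln(0.826087) − 0.25·ln(0.739130) = −0.5·(-0.191055) − 0.25·(-0.302281) = 0.1711.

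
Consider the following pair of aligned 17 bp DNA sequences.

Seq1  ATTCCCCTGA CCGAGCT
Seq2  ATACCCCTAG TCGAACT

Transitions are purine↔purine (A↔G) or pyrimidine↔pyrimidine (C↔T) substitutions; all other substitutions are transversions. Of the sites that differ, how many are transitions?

4

The sequences differ at positions 3 (T/A, transversion), 9 (G/A, transition), 10 (A/G, transition), 11 (C/T, transition), 15 (G/A, transition).
Of the 5 differences, 4 transitions and 1 transversion, so the answer is 4.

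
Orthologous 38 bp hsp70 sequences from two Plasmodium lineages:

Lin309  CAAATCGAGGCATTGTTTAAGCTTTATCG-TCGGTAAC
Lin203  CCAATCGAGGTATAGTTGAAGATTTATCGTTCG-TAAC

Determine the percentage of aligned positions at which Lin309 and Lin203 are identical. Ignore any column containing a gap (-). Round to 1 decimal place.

86.1%

Excluding the 2 gap columns leaves 36 comparable sites.
Differing sites — 2:A/C; 11:C/T; 14:T/A; 18:T/G; 22:C/A.
31 of the 36 comparable sites match, so the percent identity is 31/36 × 100 = 86.1%.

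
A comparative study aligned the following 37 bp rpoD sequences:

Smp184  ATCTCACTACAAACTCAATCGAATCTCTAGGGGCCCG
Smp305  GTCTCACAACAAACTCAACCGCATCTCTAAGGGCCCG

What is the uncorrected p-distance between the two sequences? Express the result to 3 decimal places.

The sequences differ at positions 1 (A/G), 8 (T/A), 19 (T/C), 22 (A/C), 30 (G/A).
There are 5 differences over 37 sites, so p = 5/37 = 0.135.

0.135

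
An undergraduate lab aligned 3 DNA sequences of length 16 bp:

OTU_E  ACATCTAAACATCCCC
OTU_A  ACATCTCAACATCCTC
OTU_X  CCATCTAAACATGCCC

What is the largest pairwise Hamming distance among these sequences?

4

Pairwise Hamming distances:
  OTU_E vs OTU_A: 2
  OTU_E vs OTU_X: 2
  OTU_A vs OTU_X: 4
The largest is 4, between OTU_A and OTU_X.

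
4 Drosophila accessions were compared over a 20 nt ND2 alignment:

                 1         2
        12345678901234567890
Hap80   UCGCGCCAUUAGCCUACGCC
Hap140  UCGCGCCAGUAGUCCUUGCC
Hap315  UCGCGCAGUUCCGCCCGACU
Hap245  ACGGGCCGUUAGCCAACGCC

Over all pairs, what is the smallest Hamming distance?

4

Pairwise Hamming distances:
  Hap80 vs Hap140: 5
  Hap80 vs Hap315: 10
  Hap80 vs Hap245: 4
  Hap140 vs Hap315: 10
  Hap140 vs Hap245: 8
  Hap315 vs Hap245: 11
The smallest is 4, between Hap80 and Hap245.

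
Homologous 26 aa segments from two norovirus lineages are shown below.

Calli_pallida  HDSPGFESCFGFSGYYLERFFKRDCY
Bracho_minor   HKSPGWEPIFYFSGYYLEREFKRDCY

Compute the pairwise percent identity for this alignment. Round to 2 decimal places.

76.92%

Differing sites — 2:D/K; 6:F/W; 8:S/P; 9:C/I; 11:G/Y; 20:F/E.
20 of the 26 sites match, so the percent identity is 20/26 × 100 = 76.92%.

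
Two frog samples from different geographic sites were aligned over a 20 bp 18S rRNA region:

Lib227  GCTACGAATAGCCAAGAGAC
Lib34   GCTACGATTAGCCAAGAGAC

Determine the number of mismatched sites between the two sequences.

1

The sequences differ at position 8 (A/T).
That gives 1 mismatch out of 20 aligned sites, so the Hamming distance is 1.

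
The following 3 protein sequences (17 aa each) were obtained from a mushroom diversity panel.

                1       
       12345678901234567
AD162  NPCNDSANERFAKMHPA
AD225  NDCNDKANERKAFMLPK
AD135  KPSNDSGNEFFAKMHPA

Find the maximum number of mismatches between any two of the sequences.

Pairwise Hamming distances:
  AD162 vs AD225: 6
  AD162 vs AD135: 4
  AD225 vs AD135: 10
The largest is 10, between AD225 and AD135.

10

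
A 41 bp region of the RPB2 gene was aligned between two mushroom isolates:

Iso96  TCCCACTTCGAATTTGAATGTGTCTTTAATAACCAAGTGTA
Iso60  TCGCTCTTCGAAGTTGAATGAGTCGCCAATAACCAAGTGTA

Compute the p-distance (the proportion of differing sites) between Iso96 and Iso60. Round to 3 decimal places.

0.171

Differing sites — 3:C/G; 5:A/T; 13:T/G; 21:T/A; 25:T/G; 26:T/C; 27:T/C.
There are 7 differences over 41 sites, so p = 7/41 = 0.171.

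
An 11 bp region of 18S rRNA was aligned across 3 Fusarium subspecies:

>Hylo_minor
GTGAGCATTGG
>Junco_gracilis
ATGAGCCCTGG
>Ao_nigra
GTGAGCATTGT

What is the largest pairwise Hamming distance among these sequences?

Pairwise Hamming distances:
  Hylo_minor vs Junco_gracilis: 3
  Hylo_minor vs Ao_nigra: 1
  Junco_gracilis vs Ao_nigra: 4
The largest is 4, between Junco_gracilis and Ao_nigra.

4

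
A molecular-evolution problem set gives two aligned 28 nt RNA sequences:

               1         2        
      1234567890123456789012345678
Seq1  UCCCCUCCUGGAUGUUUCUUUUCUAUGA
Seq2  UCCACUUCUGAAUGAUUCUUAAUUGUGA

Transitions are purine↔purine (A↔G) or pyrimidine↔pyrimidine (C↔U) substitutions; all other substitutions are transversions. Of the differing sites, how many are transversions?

Mismatches occur at site 4 (C/A, transversion), site 7 (C/U, transition), site 11 (G/A, transition), site 15 (U/A, transversion), site 21 (U/A, transversion), site 22 (U/A, transversion), site 23 (C/U, transition), site 25 (A/G, transition).
Of the 8 differences, 4 transitions and 4 transversions, so the answer is 4.

4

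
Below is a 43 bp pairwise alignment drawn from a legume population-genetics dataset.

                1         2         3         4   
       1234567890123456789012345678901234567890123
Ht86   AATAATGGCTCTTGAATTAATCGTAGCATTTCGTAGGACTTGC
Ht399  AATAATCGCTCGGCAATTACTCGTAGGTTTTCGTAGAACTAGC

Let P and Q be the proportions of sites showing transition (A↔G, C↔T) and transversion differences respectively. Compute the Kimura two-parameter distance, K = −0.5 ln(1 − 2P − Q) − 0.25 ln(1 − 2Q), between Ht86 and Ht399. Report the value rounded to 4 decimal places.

0.2487

Differing sites — 7:G/C (Tv); 12:T/G (Tv); 13:T/G (Tv); 14:G/C (Tv); 20:A/C (Tv); 27:C/G (Tv); 28:A/T (Tv); 37:G/A (Ti); 41:T/A (Tv).
Of the 9 differences, 1 transition and 8 transversions over 43 sites: P = 1/43 = 0.023256, Q = 8/43 = 0.186047.
d = −0.5·ln(0.767441) − 0.25·ln(0.627906) = −0.5·(-0.264694) − 0.25·(-0.465365) = 0.2487.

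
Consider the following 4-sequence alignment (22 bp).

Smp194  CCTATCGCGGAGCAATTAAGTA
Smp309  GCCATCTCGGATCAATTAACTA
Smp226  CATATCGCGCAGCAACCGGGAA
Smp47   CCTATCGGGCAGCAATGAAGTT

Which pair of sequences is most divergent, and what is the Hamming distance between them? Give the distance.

Pairwise Hamming distances:
  Smp194 vs Smp309: 5
  Smp194 vs Smp226: 7
  Smp194 vs Smp47: 4
  Smp309 vs Smp226: 12
  Smp309 vs Smp47: 9
  Smp226 vs Smp47: 8
The largest is 12, between Smp309 and Smp226.

12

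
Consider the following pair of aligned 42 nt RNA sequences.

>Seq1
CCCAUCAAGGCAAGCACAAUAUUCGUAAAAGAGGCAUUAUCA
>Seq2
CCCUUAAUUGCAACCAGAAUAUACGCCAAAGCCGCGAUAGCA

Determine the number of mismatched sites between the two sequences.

The sequences differ at positions 4 (A/U), 6 (C/A), 8 (A/U), 9 (G/U), 14 (G/C), 17 (C/G), 23 (U/A), 26 (U/C), 27 (A/C), 32 (A/C), 33 (G/C), 36 (A/G), 37 (U/A), 40 (U/G).
That gives 14 mismatches out of 42 aligned sites, so the Hamming distance is 14.

14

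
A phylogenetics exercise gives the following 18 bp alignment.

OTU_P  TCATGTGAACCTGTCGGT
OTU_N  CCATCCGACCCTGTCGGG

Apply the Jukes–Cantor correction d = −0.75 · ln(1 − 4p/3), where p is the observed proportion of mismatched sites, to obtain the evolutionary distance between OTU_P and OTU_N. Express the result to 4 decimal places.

The sequences differ at positions 1 (T/C), 5 (G/C), 6 (T/C), 9 (A/C), 18 (T/G).
p = 5/18 = 0.277778.
d = −0.75 · ln(1 − (4/3)·0.277778) = −0.75 · ln(0.629629) = −0.75 · (-0.462625) = 0.3470.

0.3470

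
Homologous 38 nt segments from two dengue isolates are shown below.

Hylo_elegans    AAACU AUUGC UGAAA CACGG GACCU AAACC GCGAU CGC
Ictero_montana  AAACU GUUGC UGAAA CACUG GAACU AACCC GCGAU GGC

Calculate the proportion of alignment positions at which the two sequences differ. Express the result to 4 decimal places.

The sequences differ at positions 6 (A/G), 19 (G/U), 23 (C/A), 28 (A/C), 36 (C/G).
There are 5 differences over 38 sites, so p = 5/38 = 0.1316.

0.1316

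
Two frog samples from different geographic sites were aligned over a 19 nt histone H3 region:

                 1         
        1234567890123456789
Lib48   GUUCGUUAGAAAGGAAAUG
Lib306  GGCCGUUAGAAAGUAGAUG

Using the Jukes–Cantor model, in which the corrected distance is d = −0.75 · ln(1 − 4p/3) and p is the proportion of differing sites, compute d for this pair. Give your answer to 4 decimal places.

Mismatches occur at site 2 (U/G), site 3 (U/C), site 14 (G/U), site 16 (A/G).
p = 4/19 = 0.210526.
d = −0.75 · ln(1 − (4/3)·0.210526) = −0.75 · ln(0.719299) = −0.75 · (-0.329478) = 0.2471.

0.2471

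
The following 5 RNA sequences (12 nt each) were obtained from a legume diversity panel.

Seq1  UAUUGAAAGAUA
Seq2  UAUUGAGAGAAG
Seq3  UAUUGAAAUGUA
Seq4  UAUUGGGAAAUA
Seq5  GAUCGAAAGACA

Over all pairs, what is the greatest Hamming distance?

Pairwise Hamming distances:
  Seq1 vs Seq2: 3
  Seq1 vs Seq3: 2
  Seq1 vs Seq4: 3
  Seq1 vs Seq5: 3
  Seq2 vs Seq3: 5
  Seq2 vs Seq4: 4
  Seq2 vs Seq5: 5
  Seq3 vs Seq4: 4
  Seq3 vs Seq5: 5
  Seq4 vs Seq5: 6
The largest is 6, between Seq4 and Seq5.

6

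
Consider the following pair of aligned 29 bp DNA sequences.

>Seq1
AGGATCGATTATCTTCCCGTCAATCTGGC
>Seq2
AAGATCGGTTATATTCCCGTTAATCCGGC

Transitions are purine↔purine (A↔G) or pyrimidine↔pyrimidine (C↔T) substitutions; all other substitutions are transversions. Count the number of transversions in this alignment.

1

The sequences differ at positions 2 (G/A, transition), 8 (A/G, transition), 13 (C/A, transversion), 21 (C/T, transition), 26 (T/C, transition).
Of the 5 differences, 4 transitions and 1 transversion, so the answer is 1.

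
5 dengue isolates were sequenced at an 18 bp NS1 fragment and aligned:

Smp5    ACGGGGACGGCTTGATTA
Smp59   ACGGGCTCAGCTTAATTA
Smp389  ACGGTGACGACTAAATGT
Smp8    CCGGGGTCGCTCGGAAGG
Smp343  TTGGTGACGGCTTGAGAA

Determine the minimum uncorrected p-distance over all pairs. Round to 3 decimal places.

Pairwise Hamming distances:
  Smp5 vs Smp59: 4
  Smp5 vs Smp389: 6
  Smp5 vs Smp8: 9
  Smp5 vs Smp343: 5
  Smp59 vs Smp389: 8
  Smp59 vs Smp8: 11
  Smp59 vs Smp343: 9
  Smp389 vs Smp8: 10
  Smp389 vs Smp343: 8
  Smp8 vs Smp343: 11
The smallest is 4 mismatches, between Smp5 and Smp59; p = 4/18 = 0.222.

0.222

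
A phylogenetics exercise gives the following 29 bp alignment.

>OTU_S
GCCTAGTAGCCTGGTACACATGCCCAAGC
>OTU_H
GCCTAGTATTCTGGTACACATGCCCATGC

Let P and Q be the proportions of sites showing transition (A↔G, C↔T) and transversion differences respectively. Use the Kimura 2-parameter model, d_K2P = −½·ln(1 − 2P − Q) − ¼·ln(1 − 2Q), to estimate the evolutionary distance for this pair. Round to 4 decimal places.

Differing sites — 9:G/T (Tv); 10:C/T (Ti); 27:A/T (Tv).
Of the 3 differences, 1 transition and 2 transversions over 29 sites: P = 1/29 = 0.034483, Q = 2/29 = 0.068966.
d = −0.5·ln(0.862068) − 0.25·ln(0.862068) = −0.5·(-0.148421) − 0.25·(-0.148421) = 0.1113.

0.1113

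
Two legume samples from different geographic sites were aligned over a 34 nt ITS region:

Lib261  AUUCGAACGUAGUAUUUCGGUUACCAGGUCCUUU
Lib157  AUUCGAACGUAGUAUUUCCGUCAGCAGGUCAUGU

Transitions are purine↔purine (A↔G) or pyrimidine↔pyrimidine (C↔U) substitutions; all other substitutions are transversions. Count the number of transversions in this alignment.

Differing sites — 19:G/C (Tv); 22:U/C (Ti); 24:C/G (Tv); 31:C/A (Tv); 33:U/G (Tv).
Of the 5 differences, 1 transition and 4 transversions, so the answer is 4.

4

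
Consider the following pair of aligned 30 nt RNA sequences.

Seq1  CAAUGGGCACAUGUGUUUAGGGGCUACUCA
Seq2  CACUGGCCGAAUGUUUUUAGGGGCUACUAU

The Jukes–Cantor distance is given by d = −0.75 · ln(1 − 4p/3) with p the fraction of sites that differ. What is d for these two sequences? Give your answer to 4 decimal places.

Mismatches occur at site 3 (A→C), site 7 (G→C), site 9 (A→G), site 10 (C→A), site 15 (G→U), site 29 (C→A), site 30 (A→U).
p = 7/30 = 0.233333.
d = −0.75 · ln(1 − (4/3)·0.233333) = −0.75 · ln(0.688889) = −0.75 · (-0.372675) = 0.2795.

0.2795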